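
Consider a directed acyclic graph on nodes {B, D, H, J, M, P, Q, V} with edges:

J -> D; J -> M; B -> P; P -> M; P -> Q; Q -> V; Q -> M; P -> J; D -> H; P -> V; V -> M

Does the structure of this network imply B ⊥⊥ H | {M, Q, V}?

No

We examine all 6 paths between B and H:
Path 1: B → P → M ← J → D → H
  P is a chain and P is not conditioned on; M is a collider and M is conditioned on, which opens it; J is a fork and J is not conditioned on; D is a chain and D is not conditioned on — no node blocks this path, so it is active.
Path 2: B → P → Q → M ← J → D → H
  Q is a chain here and Q is conditioned on, so the path is blocked at Q.
Path 3: B → P → Q → V → M ← J → D → H
  Q is a chain here and Q is conditioned on, so the path is blocked at Q.
Path 4: B → P → J → D → H
  P is a chain and P is not conditioned on; J is a chain and J is not conditioned on; D is a chain and D is not conditioned on — no node blocks this path, so it is active.
Path 5: B → P → V → M ← J → D → H
  V is a chain here and V is conditioned on, so the path is blocked at V.
Path 6: B → P → V ← Q → M ← J → D → H
  Q is a fork here and Q is conditioned on, so the path is blocked at Q.
Because an active path exists, B and H are not d-separated.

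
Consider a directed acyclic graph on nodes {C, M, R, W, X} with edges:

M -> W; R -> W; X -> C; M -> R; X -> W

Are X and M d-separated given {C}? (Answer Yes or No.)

There are 2 undirected paths between X and M; checking each against the conditioning set {C}:
  1. X → W ← R ← M — W:collider[blocks]; R:chain[open] ⇒ blocked
  2. X → W ← M — W:collider[blocks] ⇒ blocked
Every path is blocked, so X and M are d-separated given {C}.

Yes — X and M are d-separated given {C}.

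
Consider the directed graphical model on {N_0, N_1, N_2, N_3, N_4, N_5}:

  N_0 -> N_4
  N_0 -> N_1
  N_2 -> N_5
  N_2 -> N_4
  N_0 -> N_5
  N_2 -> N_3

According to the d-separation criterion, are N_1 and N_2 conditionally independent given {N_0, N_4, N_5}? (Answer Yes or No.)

Yes

Enumerating the 2 paths from N_1 to N_2 and testing each for blocking by {N_0, N_4, N_5}:
  1. N_1 ← N_0 → N_5 ← N_2 — N_0:fork[blocks]; N_5:collider[open] ⇒ blocked
  2. N_1 ← N_0 → N_4 ← N_2 — N_0:fork[blocks]; N_4:collider[open] ⇒ blocked
All paths are blocked; N_1 ⊥ N_2 | {N_0, N_4, N_5} holds.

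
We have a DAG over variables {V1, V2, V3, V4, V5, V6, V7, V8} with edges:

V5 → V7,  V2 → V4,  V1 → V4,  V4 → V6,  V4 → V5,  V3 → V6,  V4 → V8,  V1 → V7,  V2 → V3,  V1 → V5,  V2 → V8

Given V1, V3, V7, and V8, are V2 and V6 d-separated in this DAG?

3 paths connect V2 and V6; each must be blocked for d-separation to hold:
  1. V2 → V8 ← V4 → V6 — V8:collider[open]; V4:fork[open] ⇒ active
  2. V2 → V3 → V6 — V3:chain[blocks] ⇒ blocked
  3. V2 → V4 → V6 — V4:chain[open] ⇒ active
Because an active path exists, V2 and V6 are not d-separated.

No — V2 and V6 are not d-separated given {V1, V3, V7, V8}.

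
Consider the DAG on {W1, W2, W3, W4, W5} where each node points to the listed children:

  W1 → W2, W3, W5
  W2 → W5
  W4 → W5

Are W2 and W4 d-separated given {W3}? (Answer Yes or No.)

Yes

2 paths connect W2 and W4; each must be blocked for d-separation to hold:
Path 1: W2 → W5 ← W4
  W5 is a collider here and neither W5 nor any of its descendants is conditioned on, so the collider stays closed — the path is blocked at W5.
Path 2: W2 ← W1 → W5 ← W4
  W5 is a collider here and neither W5 nor any of its descendants is conditioned on, so the collider stays closed — the path is blocked at W5.
All paths are blocked; W2 ⊥ W4 | {W3} holds.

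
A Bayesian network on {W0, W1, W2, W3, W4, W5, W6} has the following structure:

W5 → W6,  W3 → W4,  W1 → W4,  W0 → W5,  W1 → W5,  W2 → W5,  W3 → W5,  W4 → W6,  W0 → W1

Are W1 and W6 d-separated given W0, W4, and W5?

Yes

We examine all 6 paths between W1 and W6:
Path 1: W1 ← W0 → W5 → W6
  W0 is a fork here and W0 is conditioned on, so the path is blocked at W0.
Path 2: W1 ← W0 → W5 ← W3 → W4 → W6
  W0 is a fork here and W0 is conditioned on, so the path is blocked at W0.
Path 3: W1 → W4 → W6
  W4 is a chain here and W4 is conditioned on, so the path is blocked at W4.
Path 4: W1 → W4 ← W3 → W5 → W6
  W5 is a chain here and W5 is conditioned on, so the path is blocked at W5.
Path 5: W1 → W5 → W6
  W5 is a chain here and W5 is conditioned on, so the path is blocked at W5.
Path 6: W1 → W5 ← W3 → W4 → W6
  W4 is a chain here and W4 is conditioned on, so the path is blocked at W4.
Since every path is blocked, d-separation holds.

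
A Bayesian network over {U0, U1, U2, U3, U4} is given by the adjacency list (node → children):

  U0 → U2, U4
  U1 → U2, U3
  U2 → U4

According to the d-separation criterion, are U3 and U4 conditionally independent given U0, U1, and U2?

Yes — U3 and U4 are d-separated given {U0, U1, U2}.

2 paths connect U3 and U4; each must be blocked for d-separation to hold:
Path 1: U3 ← U1 → U2 ← U0 → U4
  U1 is a fork here and U1 is conditioned on, so the path is blocked at U1.
Path 2: U3 ← U1 → U2 → U4
  U1 is a fork here and U1 is conditioned on, so the path is blocked at U1.
All paths are blocked; U3 ⊥ U4 | {U0, U1, U2} holds.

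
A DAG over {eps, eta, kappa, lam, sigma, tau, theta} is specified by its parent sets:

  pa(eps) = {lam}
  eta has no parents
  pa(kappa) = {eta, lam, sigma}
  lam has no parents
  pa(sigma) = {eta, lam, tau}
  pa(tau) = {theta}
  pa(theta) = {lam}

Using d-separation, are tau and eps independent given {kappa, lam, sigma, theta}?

Yes — tau and eps are d-separated given {kappa, lam, sigma, theta}.

There are 4 undirected paths between tau and eps; checking each against the conditioning set {kappa, lam, sigma, theta}:
Path 1: tau → sigma ← eta → kappa ← lam → eps
  lam is a fork here and lam is conditioned on, so the path is blocked at lam.
Path 2: tau → sigma ← lam → eps
  lam is a fork here and lam is conditioned on, so the path is blocked at lam.
Path 3: tau → sigma → kappa ← lam → eps
  sigma is a chain here and sigma is conditioned on, so the path is blocked at sigma.
Path 4: tau ← theta ← lam → eps
  theta is a chain here and theta is conditioned on, so the path is blocked at theta.
Since every path is blocked, d-separation holds.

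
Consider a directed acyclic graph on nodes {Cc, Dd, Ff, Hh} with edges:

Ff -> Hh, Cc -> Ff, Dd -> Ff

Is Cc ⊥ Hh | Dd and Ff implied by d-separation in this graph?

Yes

The only undirected path from Cc to Hh is:
  1. Cc → Ff → Hh — Ff:chain[blocks] ⇒ blocked
All paths are blocked; Cc ⊥ Hh | {Dd, Ff} holds.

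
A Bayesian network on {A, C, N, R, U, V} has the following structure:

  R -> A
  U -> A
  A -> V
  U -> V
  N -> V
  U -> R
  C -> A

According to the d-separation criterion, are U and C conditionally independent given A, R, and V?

There are 3 undirected paths between U and C; checking each against the conditioning set {A, R, V}:
Path 1: U → A ← C
  A is a collider and A is conditioned on, which opens it — no node blocks this path, so it is active.
Path 2: U → R → A ← C
  R is a chain here and R is conditioned on, so the path is blocked at R.
Path 3: U → V ← A ← C
  A is a chain here and A is conditioned on, so the path is blocked at A.
Since the path U → A ← C is active, U and C are not d-separated given {A, R, V}.

No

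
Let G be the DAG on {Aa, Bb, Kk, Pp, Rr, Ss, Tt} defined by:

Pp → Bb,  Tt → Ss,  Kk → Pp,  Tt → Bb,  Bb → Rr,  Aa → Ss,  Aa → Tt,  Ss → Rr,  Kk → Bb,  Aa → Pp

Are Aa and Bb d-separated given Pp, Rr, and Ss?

No — Aa and Bb are not d-separated given {Pp, Rr, Ss}.

6 paths connect Aa and Bb; each must be blocked for d-separation to hold:
Path 1: Aa → Ss → Rr ← Bb
  Ss is a chain here and Ss is conditioned on, so the path is blocked at Ss.
Path 2: Aa → Ss ← Tt → Bb
  Ss is a collider and Ss is conditioned on, which opens it; Tt is a fork and Tt is not conditioned on — no node blocks this path, so it is active.
Path 3: Aa → Pp → Bb
  Pp is a chain here and Pp is conditioned on, so the path is blocked at Pp.
Path 4: Aa → Pp ← Kk → Bb
  Pp is a collider and Pp is conditioned on, which opens it; Kk is a fork and Kk is not conditioned on — no node blocks this path, so it is active.
Path 5: Aa → Tt → Bb
  Tt is a chain and Tt is not conditioned on — no node blocks this path, so it is active.
Path 6: Aa → Tt → Ss → Rr ← Bb
  Ss is a chain here and Ss is conditioned on, so the path is blocked at Ss.
At least one path is unblocked, so d-separation fails.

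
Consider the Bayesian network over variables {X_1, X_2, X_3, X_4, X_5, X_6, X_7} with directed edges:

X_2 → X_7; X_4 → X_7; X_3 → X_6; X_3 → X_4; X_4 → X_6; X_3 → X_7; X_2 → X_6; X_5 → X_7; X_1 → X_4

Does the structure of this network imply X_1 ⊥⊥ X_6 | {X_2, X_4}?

No

5 paths connect X_1 and X_6; each must be blocked for d-separation to hold:
  1. X_1 → X_4 → X_6 — X_4:chain[blocks] ⇒ blocked
  2. X_1 → X_4 → X_7 ← X_3 → X_6 — X_4:chain[blocks]; X_7:collider[blocks]; X_3:fork[open] ⇒ blocked
  3. X_1 → X_4 → X_7 ← X_2 → X_6 — X_4:chain[blocks]; X_7:collider[blocks]; X_2:fork[blocks] ⇒ blocked
  4. X_1 → X_4 ← X_3 → X_6 — X_4:collider[open]; X_3:fork[open] ⇒ active
  5. X_1 → X_4 ← X_3 → X_7 ← X_2 → X_6 — X_4:collider[open]; X_3:fork[open]; X_7:collider[blocks]; X_2:fork[blocks] ⇒ blocked
Since the path X_1 → X_4 ← X_3 → X_6 is active, X_1 and X_6 are not d-separated given {X_2, X_4}.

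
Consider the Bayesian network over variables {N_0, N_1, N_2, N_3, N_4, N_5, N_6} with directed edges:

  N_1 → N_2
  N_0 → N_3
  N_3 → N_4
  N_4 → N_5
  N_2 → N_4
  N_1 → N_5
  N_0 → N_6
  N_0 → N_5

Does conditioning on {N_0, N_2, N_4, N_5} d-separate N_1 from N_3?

There are 4 undirected paths between N_1 and N_3; checking each against the conditioning set {N_0, N_2, N_4, N_5}:
Path 1: N_1 → N_2 → N_4 ← N_3
  N_2 is a chain here and N_2 is conditioned on, so the path is blocked at N_2.
Path 2: N_1 → N_2 → N_4 → N_5 ← N_0 → N_3
  N_2 is a chain here and N_2 is conditioned on, so the path is blocked at N_2.
Path 3: N_1 → N_5 ← N_0 → N_3
  N_0 is a fork here and N_0 is conditioned on, so the path is blocked at N_0.
Path 4: N_1 → N_5 ← N_4 ← N_3
  N_4 is a chain here and N_4 is conditioned on, so the path is blocked at N_4.
Since every path is blocked, d-separation holds.

Yes — N_1 and N_3 are d-separated given {N_0, N_2, N_4, N_5}.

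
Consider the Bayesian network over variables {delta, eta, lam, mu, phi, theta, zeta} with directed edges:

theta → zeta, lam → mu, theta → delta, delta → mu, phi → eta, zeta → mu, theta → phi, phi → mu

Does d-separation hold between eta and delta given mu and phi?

Yes

We examine all 4 paths between eta and delta:
Path 1: eta ← phi → mu ← zeta ← theta → delta
  phi is a fork here and phi is conditioned on, so the path is blocked at phi.
Path 2: eta ← phi → mu ← delta
  phi is a fork here and phi is conditioned on, so the path is blocked at phi.
Path 3: eta ← phi ← theta → zeta → mu ← delta
  phi is a chain here and phi is conditioned on, so the path is blocked at phi.
Path 4: eta ← phi ← theta → delta
  phi is a chain here and phi is conditioned on, so the path is blocked at phi.
All paths are blocked; eta ⊥ delta | {mu, phi} holds.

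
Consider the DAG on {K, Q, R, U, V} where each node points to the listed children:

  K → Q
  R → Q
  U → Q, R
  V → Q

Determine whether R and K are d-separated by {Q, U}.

2 paths connect R and K; each must be blocked for d-separation to hold:
Path 1: R → Q ← K
  Q is a collider and Q is conditioned on, which opens it — no node blocks this path, so it is active.
Path 2: R ← U → Q ← K
  U is a fork here and U is conditioned on, so the path is blocked at U.
Since the path R → Q ← K is active, R and K are not d-separated given {Q, U}.

No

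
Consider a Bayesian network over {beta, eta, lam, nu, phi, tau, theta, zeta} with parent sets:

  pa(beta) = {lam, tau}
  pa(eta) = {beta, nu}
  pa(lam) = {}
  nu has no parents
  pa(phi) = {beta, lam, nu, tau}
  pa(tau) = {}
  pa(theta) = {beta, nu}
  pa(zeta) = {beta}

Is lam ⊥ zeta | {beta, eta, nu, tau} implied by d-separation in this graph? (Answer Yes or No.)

Yes

5 paths connect lam and zeta; each must be blocked for d-separation to hold:
Path 1: lam → phi ← nu → eta ← beta → zeta
  phi is a collider here and neither phi nor any of its descendants is conditioned on, so the collider stays closed — the path is blocked at phi.
Path 2: lam → phi ← nu → theta ← beta → zeta
  phi is a collider here and neither phi nor any of its descendants is conditioned on, so the collider stays closed — the path is blocked at phi.
Path 3: lam → phi ← beta → zeta
  phi is a collider here and neither phi nor any of its descendants is conditioned on, so the collider stays closed — the path is blocked at phi.
Path 4: lam → phi ← tau → beta → zeta
  phi is a collider here and neither phi nor any of its descendants is conditioned on, so the collider stays closed — the path is blocked at phi.
Path 5: lam → beta → zeta
  beta is a chain here and beta is conditioned on, so the path is blocked at beta.
All paths are blocked; lam ⊥ zeta | {beta, eta, nu, tau} holds.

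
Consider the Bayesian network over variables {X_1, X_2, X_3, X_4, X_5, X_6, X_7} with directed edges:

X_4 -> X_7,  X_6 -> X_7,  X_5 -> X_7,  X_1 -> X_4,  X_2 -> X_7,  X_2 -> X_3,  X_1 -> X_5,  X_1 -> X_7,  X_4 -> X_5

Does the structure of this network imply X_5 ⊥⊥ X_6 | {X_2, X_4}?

There are 5 undirected paths between X_5 and X_6; checking each against the conditioning set {X_2, X_4}:
  1. X_5 → X_7 ← X_6 — X_7:collider[blocks] ⇒ blocked
  2. X_5 ← X_1 → X_7 ← X_6 — X_1:fork[open]; X_7:collider[blocks] ⇒ blocked
  3. X_5 ← X_1 → X_4 → X_7 ← X_6 — X_1:fork[open]; X_4:chain[blocks]; X_7:collider[blocks] ⇒ blocked
  4. X_5 ← X_4 → X_7 ← X_6 — X_4:fork[blocks]; X_7:collider[blocks] ⇒ blocked
  5. X_5 ← X_4 ← X_1 → X_7 ← X_6 — X_4:chain[blocks]; X_1:fork[open]; X_7:collider[blocks] ⇒ blocked
Every path is blocked, so X_5 and X_6 are d-separated given {X_2, X_4}.

Yes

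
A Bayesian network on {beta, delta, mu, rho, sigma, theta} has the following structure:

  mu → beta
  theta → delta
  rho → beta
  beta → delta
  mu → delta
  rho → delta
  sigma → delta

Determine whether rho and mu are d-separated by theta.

Enumerating the 4 paths from rho to mu and testing each for blocking by {theta}:
  1. rho → beta ← mu — beta:collider[blocks] ⇒ blocked
  2. rho → beta → delta ← mu — beta:chain[open]; delta:collider[blocks] ⇒ blocked
  3. rho → delta ← beta ← mu — delta:collider[blocks]; beta:chain[open] ⇒ blocked
  4. rho → delta ← mu — delta:collider[blocks] ⇒ blocked
All paths are blocked; rho ⊥ mu | {theta} holds.

Yes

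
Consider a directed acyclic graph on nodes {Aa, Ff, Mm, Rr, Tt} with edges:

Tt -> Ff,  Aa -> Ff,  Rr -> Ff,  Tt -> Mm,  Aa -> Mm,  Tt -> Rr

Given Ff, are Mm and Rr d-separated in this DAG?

We examine all 4 paths between Mm and Rr:
  1. Mm ← Tt → Ff ← Rr — Tt:fork[open]; Ff:collider[open] ⇒ active
  2. Mm ← Tt → Rr — Tt:fork[open] ⇒ active
  3. Mm ← Aa → Ff ← Tt → Rr — Aa:fork[open]; Ff:collider[open]; Tt:fork[open] ⇒ active
  4. Mm ← Aa → Ff ← Rr — Aa:fork[open]; Ff:collider[open] ⇒ active
Because an active path exists, Mm and Rr are not d-separated.

No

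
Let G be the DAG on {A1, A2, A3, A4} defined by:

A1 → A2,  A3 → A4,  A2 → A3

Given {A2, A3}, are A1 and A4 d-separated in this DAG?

Yes — A1 and A4 are d-separated given {A2, A3}.

The only undirected path from A1 to A4 is:
  1. A1 → A2 → A3 → A4 — A2:chain[blocks]; A3:chain[blocks] ⇒ blocked
Every path is blocked, so A1 and A4 are d-separated given {A2, A3}.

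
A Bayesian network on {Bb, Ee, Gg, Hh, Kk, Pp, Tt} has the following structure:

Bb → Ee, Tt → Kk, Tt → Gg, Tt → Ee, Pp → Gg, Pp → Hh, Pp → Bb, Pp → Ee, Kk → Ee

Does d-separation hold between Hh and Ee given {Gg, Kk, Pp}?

Yes — Hh and Ee are d-separated given {Gg, Kk, Pp}.

Enumerating the 4 paths from Hh to Ee and testing each for blocking by {Gg, Kk, Pp}:
Path 1: Hh ← Pp → Bb → Ee
  Pp is a fork here and Pp is conditioned on, so the path is blocked at Pp.
Path 2: Hh ← Pp → Ee
  Pp is a fork here and Pp is conditioned on, so the path is blocked at Pp.
Path 3: Hh ← Pp → Gg ← Tt → Ee
  Pp is a fork here and Pp is conditioned on, so the path is blocked at Pp.
Path 4: Hh ← Pp → Gg ← Tt → Kk → Ee
  Pp is a fork here and Pp is conditioned on, so the path is blocked at Pp.
Every path is blocked, so Hh and Ee are d-separated given {Gg, Kk, Pp}.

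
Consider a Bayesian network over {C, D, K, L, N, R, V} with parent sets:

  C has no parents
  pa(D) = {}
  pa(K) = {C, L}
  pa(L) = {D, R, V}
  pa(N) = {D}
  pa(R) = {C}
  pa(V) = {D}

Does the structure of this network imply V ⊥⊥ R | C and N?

Yes — V and R are d-separated given {C, N}.

We examine all 4 paths between V and R:
  1. V ← D → L → K ← C → R — D:fork[open]; L:chain[open]; K:collider[blocks]; C:fork[blocks] ⇒ blocked
  2. V ← D → L ← R — D:fork[open]; L:collider[blocks] ⇒ blocked
  3. V → L → K ← C → R — L:chain[open]; K:collider[blocks]; C:fork[blocks] ⇒ blocked
  4. V → L ← R — L:collider[blocks] ⇒ blocked
Every path is blocked, so V and R are d-separated given {C, N}.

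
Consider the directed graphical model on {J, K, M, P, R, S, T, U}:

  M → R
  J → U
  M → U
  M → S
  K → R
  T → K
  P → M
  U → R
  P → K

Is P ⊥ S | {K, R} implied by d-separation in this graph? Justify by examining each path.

No

Enumerating the 3 paths from P to S and testing each for blocking by {K, R}:
Path 1: P → M → S
  M is a chain and M is not conditioned on — no node blocks this path, so it is active.
Path 2: P → K → R ← M → S
  K is a chain here and K is conditioned on, so the path is blocked at K.
Path 3: P → K → R ← U ← M → S
  K is a chain here and K is conditioned on, so the path is blocked at K.
At least one path is unblocked, so d-separation fails.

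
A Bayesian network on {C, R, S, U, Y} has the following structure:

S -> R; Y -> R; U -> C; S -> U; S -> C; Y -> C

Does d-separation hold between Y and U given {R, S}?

Yes — Y and U are d-separated given {R, S}.

We examine all 4 paths between Y and U:
Path 1: Y → C ← S → U
  C is a collider here and neither C nor any of its descendants is conditioned on, so the collider stays closed — the path is blocked at C.
Path 2: Y → C ← U
  C is a collider here and neither C nor any of its descendants is conditioned on, so the collider stays closed — the path is blocked at C.
Path 3: Y → R ← S → U
  S is a fork here and S is conditioned on, so the path is blocked at S.
Path 4: Y → R ← S → C ← U
  S is a fork here and S is conditioned on, so the path is blocked at S.
All paths are blocked; Y ⊥ U | {R, S} holds.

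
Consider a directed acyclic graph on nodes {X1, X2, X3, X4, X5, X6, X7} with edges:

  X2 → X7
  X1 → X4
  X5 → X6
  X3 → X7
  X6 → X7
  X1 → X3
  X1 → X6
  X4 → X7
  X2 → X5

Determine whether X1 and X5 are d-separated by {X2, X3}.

Yes

Enumerating the 6 paths from X1 to X5 and testing each for blocking by {X2, X3}:
Path 1: X1 → X3 → X7 ← X2 → X5
  X3 is a chain here and X3 is conditioned on, so the path is blocked at X3.
Path 2: X1 → X3 → X7 ← X6 ← X5
  X3 is a chain here and X3 is conditioned on, so the path is blocked at X3.
Path 3: X1 → X4 → X7 ← X2 → X5
  X7 is a collider here and neither X7 nor any of its descendants is conditioned on, so the collider stays closed — the path is blocked at X7.
Path 4: X1 → X4 → X7 ← X6 ← X5
  X7 is a collider here and neither X7 nor any of its descendants is conditioned on, so the collider stays closed — the path is blocked at X7.
Path 5: X1 → X6 → X7 ← X2 → X5
  X7 is a collider here and neither X7 nor any of its descendants is conditioned on, so the collider stays closed — the path is blocked at X7.
Path 6: X1 → X6 ← X5
  X6 is a collider here and neither X6 nor any of its descendants is conditioned on, so the collider stays closed — the path is blocked at X6.
Since every path is blocked, d-separation holds.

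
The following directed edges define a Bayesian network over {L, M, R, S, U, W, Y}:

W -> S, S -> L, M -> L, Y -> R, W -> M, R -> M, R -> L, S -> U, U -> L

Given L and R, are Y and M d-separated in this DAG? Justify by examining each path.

Yes

4 paths connect Y and M; each must be blocked for d-separation to hold:
Path 1: Y → R → L ← U ← S ← W → M
  R is a chain here and R is conditioned on, so the path is blocked at R.
Path 2: Y → R → L ← S ← W → M
  R is a chain here and R is conditioned on, so the path is blocked at R.
Path 3: Y → R → L ← M
  R is a chain here and R is conditioned on, so the path is blocked at R.
Path 4: Y → R → M
  R is a chain here and R is conditioned on, so the path is blocked at R.
All paths are blocked; Y ⊥ M | {L, R} holds.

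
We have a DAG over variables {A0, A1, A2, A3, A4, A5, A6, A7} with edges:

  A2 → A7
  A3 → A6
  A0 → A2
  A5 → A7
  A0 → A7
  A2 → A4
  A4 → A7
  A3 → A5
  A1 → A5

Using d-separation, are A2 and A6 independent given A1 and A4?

We examine all 3 paths between A2 and A6:
Path 1: A2 ← A0 → A7 ← A5 ← A3 → A6
  A7 is a collider here and neither A7 nor any of its descendants is conditioned on, so the collider stays closed — the path is blocked at A7.
Path 2: A2 → A4 → A7 ← A5 ← A3 → A6
  A4 is a chain here and A4 is conditioned on, so the path is blocked at A4.
Path 3: A2 → A7 ← A5 ← A3 → A6
  A7 is a collider here and neither A7 nor any of its descendants is conditioned on, so the collider stays closed — the path is blocked at A7.
Since every path is blocked, d-separation holds.

Yes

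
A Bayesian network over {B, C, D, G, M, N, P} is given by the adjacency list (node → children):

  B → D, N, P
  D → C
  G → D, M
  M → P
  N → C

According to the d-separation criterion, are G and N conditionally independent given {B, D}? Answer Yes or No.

We examine all 4 paths between G and N:
Path 1: G → M → P ← B → N
  P is a collider here and neither P nor any of its descendants is conditioned on, so the collider stays closed — the path is blocked at P.
Path 2: G → M → P ← B → D → C ← N
  P is a collider here and neither P nor any of its descendants is conditioned on, so the collider stays closed — the path is blocked at P.
Path 3: G → D → C ← N
  D is a chain here and D is conditioned on, so the path is blocked at D.
Path 4: G → D ← B → N
  B is a fork here and B is conditioned on, so the path is blocked at B.
Since every path is blocked, d-separation holds.

Yes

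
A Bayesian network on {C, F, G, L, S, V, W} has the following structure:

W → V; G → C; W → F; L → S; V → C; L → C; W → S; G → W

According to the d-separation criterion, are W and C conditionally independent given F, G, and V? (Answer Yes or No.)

3 paths connect W and C; each must be blocked for d-separation to hold:
Path 1: W ← G → C
  G is a fork here and G is conditioned on, so the path is blocked at G.
Path 2: W → S ← L → C
  S is a collider here and neither S nor any of its descendants is conditioned on, so the collider stays closed — the path is blocked at S.
Path 3: W → V → C
  V is a chain here and V is conditioned on, so the path is blocked at V.
All paths are blocked; W ⊥ C | {F, G, V} holds.

Yes — W and C are d-separated given {F, G, V}.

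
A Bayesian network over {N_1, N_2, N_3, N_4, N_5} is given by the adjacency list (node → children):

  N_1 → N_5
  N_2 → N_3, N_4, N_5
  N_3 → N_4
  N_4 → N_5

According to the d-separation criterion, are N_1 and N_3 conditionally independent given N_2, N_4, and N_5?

Enumerating the 4 paths from N_1 to N_3 and testing each for blocking by {N_2, N_4, N_5}:
Path 1: N_1 → N_5 ← N_4 ← N_2 → N_3
  N_4 is a chain here and N_4 is conditioned on, so the path is blocked at N_4.
Path 2: N_1 → N_5 ← N_4 ← N_3
  N_4 is a chain here and N_4 is conditioned on, so the path is blocked at N_4.
Path 3: N_1 → N_5 ← N_2 → N_4 ← N_3
  N_2 is a fork here and N_2 is conditioned on, so the path is blocked at N_2.
Path 4: N_1 → N_5 ← N_2 → N_3
  N_2 is a fork here and N_2 is conditioned on, so the path is blocked at N_2.
Every path is blocked, so N_1 and N_3 are d-separated given {N_2, N_4, N_5}.

Yes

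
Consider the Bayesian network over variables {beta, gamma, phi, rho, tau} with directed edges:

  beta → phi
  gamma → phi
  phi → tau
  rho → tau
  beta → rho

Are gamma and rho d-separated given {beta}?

Yes

There are 2 undirected paths between gamma and rho; checking each against the conditioning set {beta}:
Path 1: gamma → phi ← beta → rho
  phi is a collider here and neither phi nor any of its descendants is conditioned on, so the collider stays closed — the path is blocked at phi.
Path 2: gamma → phi → tau ← rho
  tau is a collider here and neither tau nor any of its descendants is conditioned on, so the collider stays closed — the path is blocked at tau.
Every path is blocked, so gamma and rho are d-separated given {beta}.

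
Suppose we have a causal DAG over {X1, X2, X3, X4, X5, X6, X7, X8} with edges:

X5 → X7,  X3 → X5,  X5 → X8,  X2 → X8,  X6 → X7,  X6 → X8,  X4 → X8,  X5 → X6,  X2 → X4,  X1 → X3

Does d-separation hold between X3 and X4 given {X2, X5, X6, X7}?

Yes — X3 and X4 are d-separated given {X2, X5, X6, X7}.

There are 6 undirected paths between X3 and X4; checking each against the conditioning set {X2, X5, X6, X7}:
  1. X3 → X5 → X8 ← X2 → X4 — X5:chain[blocks]; X8:collider[blocks]; X2:fork[blocks] ⇒ blocked
  2. X3 → X5 → X8 ← X4 — X5:chain[blocks]; X8:collider[blocks] ⇒ blocked
  3. X3 → X5 → X6 → X8 ← X2 → X4 — X5:chain[blocks]; X6:chain[blocks]; X8:collider[blocks]; X2:fork[blocks] ⇒ blocked
  4. X3 → X5 → X6 → X8 ← X4 — X5:chain[blocks]; X6:chain[blocks]; X8:collider[blocks] ⇒ blocked
  5. X3 → X5 → X7 ← X6 → X8 ← X2 → X4 — X5:chain[blocks]; X7:collider[open]; X6:fork[blocks]; X8:collider[blocks]; X2:fork[blocks] ⇒ blocked
  6. X3 → X5 → X7 ← X6 → X8 ← X4 — X5:chain[blocks]; X7:collider[open]; X6:fork[blocks]; X8:collider[blocks] ⇒ blocked
Since every path is blocked, d-separation holds.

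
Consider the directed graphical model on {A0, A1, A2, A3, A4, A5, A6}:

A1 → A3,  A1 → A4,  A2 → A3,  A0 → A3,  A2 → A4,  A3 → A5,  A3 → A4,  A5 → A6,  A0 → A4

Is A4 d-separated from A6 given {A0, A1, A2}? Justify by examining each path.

Enumerating the 4 paths from A4 to A6 and testing each for blocking by {A0, A1, A2}:
Path 1: A4 ← A2 → A3 → A5 → A6
  A2 is a fork here and A2 is conditioned on, so the path is blocked at A2.
Path 2: A4 ← A0 → A3 → A5 → A6
  A0 is a fork here and A0 is conditioned on, so the path is blocked at A0.
Path 3: A4 ← A1 → A3 → A5 → A6
  A1 is a fork here and A1 is conditioned on, so the path is blocked at A1.
Path 4: A4 ← A3 → A5 → A6
  A3 is a fork and A3 is not conditioned on; A5 is a chain and A5 is not conditioned on — no node blocks this path, so it is active.
Because an active path exists, A4 and A6 are not d-separated.

No — A4 and A6 are not d-separated given {A0, A1, A2}.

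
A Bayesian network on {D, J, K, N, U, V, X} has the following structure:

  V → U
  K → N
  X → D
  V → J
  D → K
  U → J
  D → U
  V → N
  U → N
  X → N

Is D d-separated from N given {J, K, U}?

Enumerating the 5 paths from D to N and testing each for blocking by {J, K, U}:
Path 1: D ← X → N
  X is a fork and X is not conditioned on — no node blocks this path, so it is active.
Path 2: D → K → N
  K is a chain here and K is conditioned on, so the path is blocked at K.
Path 3: D → U → J ← V → N
  U is a chain here and U is conditioned on, so the path is blocked at U.
Path 4: D → U ← V → N
  U is a collider and U is conditioned on, which opens it; V is a fork and V is not conditioned on — no node blocks this path, so it is active.
Path 5: D → U → N
  U is a chain here and U is conditioned on, so the path is blocked at U.
Because an active path exists, D and N are not d-separated.

No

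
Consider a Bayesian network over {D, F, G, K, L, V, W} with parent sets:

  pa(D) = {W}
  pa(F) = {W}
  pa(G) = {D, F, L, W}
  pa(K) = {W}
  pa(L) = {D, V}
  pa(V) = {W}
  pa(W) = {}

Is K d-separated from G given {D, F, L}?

No

6 paths connect K and G; each must be blocked for d-separation to hold:
Path 1: K ← W → D → L → G
  D is a chain here and D is conditioned on, so the path is blocked at D.
Path 2: K ← W → D → G
  D is a chain here and D is conditioned on, so the path is blocked at D.
Path 3: K ← W → F → G
  F is a chain here and F is conditioned on, so the path is blocked at F.
Path 4: K ← W → G
  W is a fork and W is not conditioned on — no node blocks this path, so it is active.
Path 5: K ← W → V → L ← D → G
  D is a fork here and D is conditioned on, so the path is blocked at D.
Path 6: K ← W → V → L → G
  L is a chain here and L is conditioned on, so the path is blocked at L.
At least one path is unblocked, so d-separation fails.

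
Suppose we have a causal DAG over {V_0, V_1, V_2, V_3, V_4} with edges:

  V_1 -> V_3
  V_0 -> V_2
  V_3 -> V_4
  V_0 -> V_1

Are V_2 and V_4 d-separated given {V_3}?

Yes — V_2 and V_4 are d-separated given {V_3}.

Only one path connects V_2 and V_4:
Path 1: V_2 ← V_0 → V_1 → V_3 → V_4
  V_3 is a chain here and V_3 is conditioned on, so the path is blocked at V_3.
Since every path is blocked, d-separation holds.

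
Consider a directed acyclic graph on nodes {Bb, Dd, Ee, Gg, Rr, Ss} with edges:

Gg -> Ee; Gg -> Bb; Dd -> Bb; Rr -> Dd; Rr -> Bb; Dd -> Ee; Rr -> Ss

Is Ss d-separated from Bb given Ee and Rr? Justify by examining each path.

Yes

3 paths connect Ss and Bb; each must be blocked for d-separation to hold:
Path 1: Ss ← Rr → Dd → Bb
  Rr is a fork here and Rr is conditioned on, so the path is blocked at Rr.
Path 2: Ss ← Rr → Dd → Ee ← Gg → Bb
  Rr is a fork here and Rr is conditioned on, so the path is blocked at Rr.
Path 3: Ss ← Rr → Bb
  Rr is a fork here and Rr is conditioned on, so the path is blocked at Rr.
All paths are blocked; Ss ⊥ Bb | {Ee, Rr} holds.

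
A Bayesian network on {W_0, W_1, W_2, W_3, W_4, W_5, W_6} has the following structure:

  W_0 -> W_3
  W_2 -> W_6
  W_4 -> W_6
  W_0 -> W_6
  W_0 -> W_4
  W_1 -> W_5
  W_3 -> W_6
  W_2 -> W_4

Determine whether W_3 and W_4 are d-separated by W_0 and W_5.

Yes

We examine all 6 paths between W_3 and W_4:
Path 1: W_3 → W_6 ← W_2 → W_4
  W_6 is a collider here and neither W_6 nor any of its descendants is conditioned on, so the collider stays closed — the path is blocked at W_6.
Path 2: W_3 → W_6 ← W_4
  W_6 is a collider here and neither W_6 nor any of its descendants is conditioned on, so the collider stays closed — the path is blocked at W_6.
Path 3: W_3 → W_6 ← W_0 → W_4
  W_6 is a collider here and neither W_6 nor any of its descendants is conditioned on, so the collider stays closed — the path is blocked at W_6.
Path 4: W_3 ← W_0 → W_4
  W_0 is a fork here and W_0 is conditioned on, so the path is blocked at W_0.
Path 5: W_3 ← W_0 → W_6 ← W_2 → W_4
  W_0 is a fork here and W_0 is conditioned on, so the path is blocked at W_0.
Path 6: W_3 ← W_0 → W_6 ← W_4
  W_0 is a fork here and W_0 is conditioned on, so the path is blocked at W_0.
All paths are blocked; W_3 ⊥ W_4 | {W_0, W_5} holds.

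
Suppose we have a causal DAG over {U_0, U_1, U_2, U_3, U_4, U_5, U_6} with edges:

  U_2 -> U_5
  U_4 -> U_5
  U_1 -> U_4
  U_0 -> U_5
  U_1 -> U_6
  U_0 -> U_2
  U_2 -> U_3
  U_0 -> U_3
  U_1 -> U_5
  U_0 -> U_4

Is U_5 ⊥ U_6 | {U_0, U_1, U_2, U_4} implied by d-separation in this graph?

We examine all 5 paths between U_5 and U_6:
Path 1: U_5 ← U_4 ← U_1 → U_6
  U_4 is a chain here and U_4 is conditioned on, so the path is blocked at U_4.
Path 2: U_5 ← U_1 → U_6
  U_1 is a fork here and U_1 is conditioned on, so the path is blocked at U_1.
Path 3: U_5 ← U_2 → U_3 ← U_0 → U_4 ← U_1 → U_6
  U_2 is a fork here and U_2 is conditioned on, so the path is blocked at U_2.
Path 4: U_5 ← U_2 ← U_0 → U_4 ← U_1 → U_6
  U_2 is a chain here and U_2 is conditioned on, so the path is blocked at U_2.
Path 5: U_5 ← U_0 → U_4 ← U_1 → U_6
  U_0 is a fork here and U_0 is conditioned on, so the path is blocked at U_0.
All paths are blocked; U_5 ⊥ U_6 | {U_0, U_1, U_2, U_4} holds.

Yes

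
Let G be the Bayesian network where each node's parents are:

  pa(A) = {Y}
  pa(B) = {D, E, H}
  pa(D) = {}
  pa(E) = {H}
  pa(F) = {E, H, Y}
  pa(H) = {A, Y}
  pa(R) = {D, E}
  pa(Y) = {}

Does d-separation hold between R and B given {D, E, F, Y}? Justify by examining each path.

Yes

There are 6 undirected paths between R and B; checking each against the conditioning set {D, E, F, Y}:
  1. R ← E → F ← Y → H → B — E:fork[blocks]; F:collider[open]; Y:fork[blocks]; H:chain[open] ⇒ blocked
  2. R ← E → F ← Y → A → H → B — E:fork[blocks]; F:collider[open]; Y:fork[blocks]; A:chain[open]; H:chain[open] ⇒ blocked
  3. R ← E → F ← H → B — E:fork[blocks]; F:collider[open]; H:fork[open] ⇒ blocked
  4. R ← E ← H → B — E:chain[blocks]; H:fork[open] ⇒ blocked
  5. R ← E → B — E:fork[blocks] ⇒ blocked
  6. R ← D → B — D:fork[blocks] ⇒ blocked
All paths are blocked; R ⊥ B | {D, E, F, Y} holds.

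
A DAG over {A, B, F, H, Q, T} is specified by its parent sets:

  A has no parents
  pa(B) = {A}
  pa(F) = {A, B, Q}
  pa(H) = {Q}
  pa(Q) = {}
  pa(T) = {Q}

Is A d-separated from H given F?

No — A and H are not d-separated given {F}.

Enumerating the 2 paths from A to H and testing each for blocking by {F}:
  1. A → B → F ← Q → H — B:chain[open]; F:collider[open]; Q:fork[open] ⇒ active
  2. A → F ← Q → H — F:collider[open]; Q:fork[open] ⇒ active
At least one path is unblocked, so d-separation fails.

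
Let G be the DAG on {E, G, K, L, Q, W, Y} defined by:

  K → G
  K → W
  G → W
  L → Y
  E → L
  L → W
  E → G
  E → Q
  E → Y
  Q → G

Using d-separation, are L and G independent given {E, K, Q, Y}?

6 paths connect L and G; each must be blocked for d-separation to hold:
Path 1: L ← E → Q → G
  E is a fork here and E is conditioned on, so the path is blocked at E.
Path 2: L ← E → G
  E is a fork here and E is conditioned on, so the path is blocked at E.
Path 3: L → Y ← E → Q → G
  E is a fork here and E is conditioned on, so the path is blocked at E.
Path 4: L → Y ← E → G
  E is a fork here and E is conditioned on, so the path is blocked at E.
Path 5: L → W ← K → G
  W is a collider here and neither W nor any of its descendants is conditioned on, so the collider stays closed — the path is blocked at W.
Path 6: L → W ← G
  W is a collider here and neither W nor any of its descendants is conditioned on, so the collider stays closed — the path is blocked at W.
Since every path is blocked, d-separation holds.

Yes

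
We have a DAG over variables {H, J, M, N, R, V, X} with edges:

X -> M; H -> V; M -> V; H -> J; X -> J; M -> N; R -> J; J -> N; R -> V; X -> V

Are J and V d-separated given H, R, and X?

We examine all 6 paths between J and V:
Path 1: J ← H → V
  H is a fork here and H is conditioned on, so the path is blocked at H.
Path 2: J ← X → M → V
  X is a fork here and X is conditioned on, so the path is blocked at X.
Path 3: J ← X → V
  X is a fork here and X is conditioned on, so the path is blocked at X.
Path 4: J → N ← M ← X → V
  N is a collider here and neither N nor any of its descendants is conditioned on, so the collider stays closed — the path is blocked at N.
Path 5: J → N ← M → V
  N is a collider here and neither N nor any of its descendants is conditioned on, so the collider stays closed — the path is blocked at N.
Path 6: J ← R → V
  R is a fork here and R is conditioned on, so the path is blocked at R.
All paths are blocked; J ⊥ V | {H, R, X} holds.

Yes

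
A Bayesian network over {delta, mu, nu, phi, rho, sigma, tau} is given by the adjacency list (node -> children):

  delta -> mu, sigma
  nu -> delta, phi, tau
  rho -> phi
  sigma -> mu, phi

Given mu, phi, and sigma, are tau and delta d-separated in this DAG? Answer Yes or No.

Enumerating the 3 paths from tau to delta and testing each for blocking by {mu, phi, sigma}:
  1. tau ← nu → phi ← sigma ← delta — nu:fork[open]; phi:collider[open]; sigma:chain[blocks] ⇒ blocked
  2. tau ← nu → phi ← sigma → mu ← delta — nu:fork[open]; phi:collider[open]; sigma:fork[blocks]; mu:collider[open] ⇒ blocked
  3. tau ← nu → delta — nu:fork[open] ⇒ active
Since the path tau ← nu → delta is active, tau and delta are not d-separated given {mu, phi, sigma}.

No — tau and delta are not d-separated given {mu, phi, sigma}.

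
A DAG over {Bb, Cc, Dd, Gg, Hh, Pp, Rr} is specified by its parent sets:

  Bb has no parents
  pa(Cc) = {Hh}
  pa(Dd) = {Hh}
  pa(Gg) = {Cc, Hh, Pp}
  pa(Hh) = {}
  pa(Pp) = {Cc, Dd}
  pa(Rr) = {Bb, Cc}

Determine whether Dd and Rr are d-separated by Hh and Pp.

No

There are 6 undirected paths between Dd and Rr; checking each against the conditioning set {Hh, Pp}:
  1. Dd ← Hh → Gg ← Pp ← Cc → Rr — Hh:fork[blocks]; Gg:collider[blocks]; Pp:chain[blocks]; Cc:fork[open] ⇒ blocked
  2. Dd ← Hh → Gg ← Cc → Rr — Hh:fork[blocks]; Gg:collider[blocks]; Cc:fork[open] ⇒ blocked
  3. Dd ← Hh → Cc → Rr — Hh:fork[blocks]; Cc:chain[open] ⇒ blocked
  4. Dd → Pp → Gg ← Hh → Cc → Rr — Pp:chain[blocks]; Gg:collider[blocks]; Hh:fork[blocks]; Cc:chain[open] ⇒ blocked
  5. Dd → Pp → Gg ← Cc → Rr — Pp:chain[blocks]; Gg:collider[blocks]; Cc:fork[open] ⇒ blocked
  6. Dd → Pp ← Cc → Rr — Pp:collider[open]; Cc:fork[open] ⇒ active
At least one path is unblocked, so d-separation fails.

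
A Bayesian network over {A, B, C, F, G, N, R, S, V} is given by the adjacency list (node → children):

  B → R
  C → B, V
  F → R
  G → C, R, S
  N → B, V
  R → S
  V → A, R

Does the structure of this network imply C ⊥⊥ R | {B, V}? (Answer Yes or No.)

No

6 paths connect C and R; each must be blocked for d-separation to hold:
Path 1: C → V ← N → B → R
  B is a chain here and B is conditioned on, so the path is blocked at B.
Path 2: C → V → R
  V is a chain here and V is conditioned on, so the path is blocked at V.
Path 3: C ← G → S ← R
  S is a collider here and neither S nor any of its descendants is conditioned on, so the collider stays closed — the path is blocked at S.
Path 4: C ← G → R
  G is a fork and G is not conditioned on — no node blocks this path, so it is active.
Path 5: C → B ← N → V → R
  V is a chain here and V is conditioned on, so the path is blocked at V.
Path 6: C → B → R
  B is a chain here and B is conditioned on, so the path is blocked at B.
At least one path is unblocked, so d-separation fails.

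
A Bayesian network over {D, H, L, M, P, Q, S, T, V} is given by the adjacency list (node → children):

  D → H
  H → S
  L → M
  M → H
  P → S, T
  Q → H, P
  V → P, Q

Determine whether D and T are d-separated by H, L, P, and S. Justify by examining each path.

3 paths connect D and T; each must be blocked for d-separation to hold:
  1. D → H → S ← P → T — H:chain[blocks]; S:collider[open]; P:fork[blocks] ⇒ blocked
  2. D → H ← Q → P → T — H:collider[open]; Q:fork[open]; P:chain[blocks] ⇒ blocked
  3. D → H ← Q ← V → P → T — H:collider[open]; Q:chain[open]; V:fork[open]; P:chain[blocks] ⇒ blocked
Since every path is blocked, d-separation holds.

Yes — D and T are d-separated given {H, L, P, S}.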